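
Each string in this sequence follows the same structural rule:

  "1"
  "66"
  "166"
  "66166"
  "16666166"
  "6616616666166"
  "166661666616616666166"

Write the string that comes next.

From term 3 onward, concatenate the second-to-last term with the last: 1·66 = 166, 66·166 = 66166, …
The next term joins 6616616666166 and 166661666616616666166.

6616616666166166661666616616666166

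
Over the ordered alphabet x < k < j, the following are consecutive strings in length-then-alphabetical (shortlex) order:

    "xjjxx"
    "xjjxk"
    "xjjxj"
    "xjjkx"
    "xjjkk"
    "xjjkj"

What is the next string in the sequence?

The successor of xjjkj increments the rightmost position that isn't already j and resets every position after it to x.

xjjjx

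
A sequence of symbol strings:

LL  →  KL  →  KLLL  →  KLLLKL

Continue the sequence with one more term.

KLLLKLKLLL

This is a Fibonacci-style word recurrence s(k) = s(k−1)·s(k−2): e.g. KL·LL = KLLL.
So term 5 is KLLLKL·KLLL.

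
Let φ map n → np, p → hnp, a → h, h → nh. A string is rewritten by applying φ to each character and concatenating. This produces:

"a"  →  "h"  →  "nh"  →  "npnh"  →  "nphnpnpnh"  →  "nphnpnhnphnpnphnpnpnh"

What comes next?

nphnpnhnphnpnpnhnphnpnhnphnpnphnpnhnphnpnphnpnpnh

φ(nphnpnhnphnpnphnpnpnh) expands symbol-by-symbol to np hnp nh np hnp np nh np hnp nh np hnp np hnp nh np hnp np hnp np nh; joining the 21 pieces gives the next term.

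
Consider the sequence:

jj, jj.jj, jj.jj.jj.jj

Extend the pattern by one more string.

jj.jj.jj.jj.jj.jj.jj.jj

Each string is two copies of the previous one joined by '.'.
One more doubling of jj.jj.jj.jj gives the answer.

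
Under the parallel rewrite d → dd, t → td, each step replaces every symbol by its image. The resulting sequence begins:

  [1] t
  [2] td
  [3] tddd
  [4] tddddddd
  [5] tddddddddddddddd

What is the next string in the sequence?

tddddddddddddddddddddddddddddddd

Replace each of the 16 characters of tddddddddddddddd in place — td dd dd dd dd dd dd dd dd dd dd dd dd dd dd dd — and concatenate.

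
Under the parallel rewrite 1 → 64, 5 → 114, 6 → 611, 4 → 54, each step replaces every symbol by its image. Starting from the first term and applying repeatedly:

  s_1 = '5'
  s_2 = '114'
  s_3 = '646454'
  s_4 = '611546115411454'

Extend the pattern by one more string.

Rewriting the 15 symbols of 611546115411454 one by one yields 611 64 64 114 54 611 64 64 114 54 64 64 54 114 54; concatenated:

61164641145461164641145464645411454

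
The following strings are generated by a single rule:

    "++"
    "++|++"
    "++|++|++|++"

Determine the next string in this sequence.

s(k+1) = s(k)·|·s(k) — each term doubles the last with '|' between the halves.
Doubling ++|++|++|++ with '|' between the halves:

++|++|++|++|++|++|++|++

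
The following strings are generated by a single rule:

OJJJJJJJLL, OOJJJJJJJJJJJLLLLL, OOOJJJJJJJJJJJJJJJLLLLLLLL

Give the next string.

OOOOJJJJJJJJJJJJJJJJJJJLLLLLLLLLLL

Reading off run lengths: O runs 1, 2, 3; J runs 7, 11, 15; L runs 2, 5, 8 — each is linear in n (n = 1, 2, …).
Setting n = 4 gives 4, 19, 11 characters in each block.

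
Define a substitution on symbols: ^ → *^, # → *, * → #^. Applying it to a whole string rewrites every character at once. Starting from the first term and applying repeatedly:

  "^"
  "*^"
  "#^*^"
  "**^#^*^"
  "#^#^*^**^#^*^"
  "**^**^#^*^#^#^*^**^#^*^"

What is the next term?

φ(**^**^#^*^#^#^*^**^#^*^) expands symbol-by-symbol to #^ #^ *^ #^ #^ *^ * *^ #^ *^ * *^ * *^ #^ *^ #^ #^ *^ * *^ #^ *^; joining the 23 pieces gives the next term.

#^#^*^#^#^*^**^#^*^**^**^#^*^#^#^*^**^#^*^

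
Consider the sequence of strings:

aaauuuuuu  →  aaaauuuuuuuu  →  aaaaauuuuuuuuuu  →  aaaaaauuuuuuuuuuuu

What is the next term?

aaaaaaauuuuuuuuuuuuuu

Reading off run lengths: a runs 3, 4, 5, 6; u runs 6, 8, 10, 12 — each is linear in n, where the shown terms are n = 3, 4, 5, 6.
At n = 7 the blocks have lengths 7, 14.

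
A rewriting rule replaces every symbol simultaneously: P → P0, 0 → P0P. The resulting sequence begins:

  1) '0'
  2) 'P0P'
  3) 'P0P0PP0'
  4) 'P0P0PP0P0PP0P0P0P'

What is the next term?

P0P0PP0P0PP0P0P0PP0P0PP0P0P0PP0P0PP0P0PP0

φ(P0P0PP0P0PP0P0P0P) expands symbol-by-symbol to P0 P0P P0 P0P P0 P0 P0P P0 P0P P0 P0 P0P P0 P0P P0 P0P P0; joining the 17 pieces gives the next term.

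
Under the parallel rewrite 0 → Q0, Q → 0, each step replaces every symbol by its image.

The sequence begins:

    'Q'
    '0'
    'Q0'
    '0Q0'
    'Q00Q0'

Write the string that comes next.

0Q0Q00Q0

Apply φ to Q00Q0 symbol by symbol: Q→0, 0→Q0, 0→Q0, Q→0, 0→Q0; joined: 0 Q0 Q0 0 Q0.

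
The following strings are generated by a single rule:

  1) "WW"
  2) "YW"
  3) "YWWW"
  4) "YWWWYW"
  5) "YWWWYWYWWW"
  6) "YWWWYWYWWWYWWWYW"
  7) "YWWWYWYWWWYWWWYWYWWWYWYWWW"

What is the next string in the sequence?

YWWWYWYWWWYWWWYWYWWWYWYWWWYWWWYWYWWWYWWWYW

From term 3 onward, concatenate the last term with the second-to-last: YW·WW = YWWW, YWWW·YW = YWWWYW, …
So term 8 is YWWWYWYWWWYWWWYWYWWWYWYWWW·YWWWYWYWWWYWWWYW.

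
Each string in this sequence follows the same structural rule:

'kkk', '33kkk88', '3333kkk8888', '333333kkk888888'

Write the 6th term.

3333333333kkk8888888888

Every step adds 33 to the front and 88 to the end of the previous string.
From 333333kkk888888, 2 further steps: 333333kkk888888 → 33333333kkk88888888 → (answer).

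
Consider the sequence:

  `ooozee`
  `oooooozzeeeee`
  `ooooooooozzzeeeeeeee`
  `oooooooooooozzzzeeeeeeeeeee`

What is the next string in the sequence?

ooooooooooooooozzzzzeeeeeeeeeeeeee

Term n consists of 3n o's, followed by n z's, followed by 3n-1 e's (n = 1, 2, …).
For the next term, n = 5, so the run lengths are 15, 5, 14.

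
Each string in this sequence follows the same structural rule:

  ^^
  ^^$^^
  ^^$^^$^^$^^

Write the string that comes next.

s(k+1) = s(k)·$·s(k) — each term doubles the last with '$' between the halves.
One more doubling of ^^$^^$^^$^^ gives the answer.

^^$^^$^^$^^$^^$^^$^^$^^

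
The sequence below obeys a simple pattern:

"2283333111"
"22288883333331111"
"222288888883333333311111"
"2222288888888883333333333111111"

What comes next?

Term n consists of n+1 2's, followed by 3n-2 8's, followed by 2n+2 3's, followed by n+2 1's (n = 1, 2, …).
For the next term, n = 5, so the run lengths are 6, 13, 12, 7.

22222288888888888883333333333331111111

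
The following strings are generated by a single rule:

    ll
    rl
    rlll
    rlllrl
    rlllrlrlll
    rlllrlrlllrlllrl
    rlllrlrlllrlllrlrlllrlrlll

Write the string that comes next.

This is a Fibonacci-style word recurrence s(k) = s(k−1)·s(k−2): e.g. rl·ll = rlll.
Continuing: rlllrlrlllrlllrlrlllrlrlll · rlllrlrlllrlllrl gives term 8.

rlllrlrlllrlllrlrlllrlrlllrlllrlrlllrlllrl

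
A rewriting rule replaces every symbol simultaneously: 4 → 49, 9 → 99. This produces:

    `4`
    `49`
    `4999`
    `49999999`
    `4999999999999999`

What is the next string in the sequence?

49999999999999999999999999999999

Replace each of the 16 characters of 4999999999999999 in place — 49 99 99 99 99 99 99 99 99 99 99 99 99 99 99 99 — and concatenate.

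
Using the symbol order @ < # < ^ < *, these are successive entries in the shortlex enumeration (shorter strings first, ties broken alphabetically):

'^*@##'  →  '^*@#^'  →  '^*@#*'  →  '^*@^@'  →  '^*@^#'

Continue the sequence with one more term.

Treat ^*@^# as a base-4 numeral over the given alphabet and add one, carrying through any trailing *'s.

^*@^^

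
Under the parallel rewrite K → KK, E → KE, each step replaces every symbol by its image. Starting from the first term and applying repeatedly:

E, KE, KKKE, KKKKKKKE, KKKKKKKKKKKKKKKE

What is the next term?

Replace each of the 16 characters of KKKKKKKKKKKKKKKE in place — KK KK KK KK KK KK KK KK KK KK KK KK KK KK KK KE — and concatenate.

KKKKKKKKKKKKKKKKKKKKKKKKKKKKKKKE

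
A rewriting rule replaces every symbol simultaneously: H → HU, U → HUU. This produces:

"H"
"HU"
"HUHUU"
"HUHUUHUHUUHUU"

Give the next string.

Replace each of the 13 characters of HUHUUHUHUUHUU in place — HU HUU HU HUU HUU HU HUU HU HUU HUU HU HUU HUU — and concatenate.

HUHUUHUHUUHUUHUHUUHUHUUHUUHUHUUHUU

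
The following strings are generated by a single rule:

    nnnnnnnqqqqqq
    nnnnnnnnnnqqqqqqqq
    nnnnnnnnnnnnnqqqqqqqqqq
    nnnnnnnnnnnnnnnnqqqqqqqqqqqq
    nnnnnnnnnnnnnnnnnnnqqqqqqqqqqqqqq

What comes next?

The n-th term is 3n+1 n's then 2n+2 q's, where the shown terms are n = 2, 3, 4, 5, 6.
For the next term, n = 7, so the run lengths are 22, 16.

nnnnnnnnnnnnnnnnnnnnnnqqqqqqqqqqqqqqqq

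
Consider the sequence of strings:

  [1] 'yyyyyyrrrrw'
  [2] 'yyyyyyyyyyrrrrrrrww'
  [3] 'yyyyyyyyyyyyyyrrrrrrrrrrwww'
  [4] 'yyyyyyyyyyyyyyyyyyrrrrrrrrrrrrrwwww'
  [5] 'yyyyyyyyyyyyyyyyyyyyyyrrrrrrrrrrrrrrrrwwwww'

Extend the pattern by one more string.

Term n consists of 4n+2 y's, followed by 3n+1 r's, followed by n w's (n = 1, 2, …).
For the next term, n = 6, so the run lengths are 26, 19, 6.

yyyyyyyyyyyyyyyyyyyyyyyyyyrrrrrrrrrrrrrrrrrrrwwwwww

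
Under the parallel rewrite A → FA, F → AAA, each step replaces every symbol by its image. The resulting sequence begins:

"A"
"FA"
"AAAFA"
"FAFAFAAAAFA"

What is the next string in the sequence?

AAAFAAAAFAAAAFAFAFAFAAAAFA

Rewriting each symbol of FAFAFAAAAFA: F→AAA, A→FA, F→AAA, A→FA, F→AAA, A→FA, A→FA, A→FA, A→FA, F→AAA, A→FA, which concatenates to AAA FA AAA FA AAA FA FA FA FA AAA FA.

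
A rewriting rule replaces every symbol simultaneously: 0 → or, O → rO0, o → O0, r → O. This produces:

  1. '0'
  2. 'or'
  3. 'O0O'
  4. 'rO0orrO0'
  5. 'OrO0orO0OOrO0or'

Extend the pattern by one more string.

Replace each of the 15 characters of OrO0orO0OOrO0or in place — rO0 O rO0 or O0 O rO0 or rO0 rO0 O rO0 or O0 O — and concatenate.

rO0OrO0orO0OrO0orrO0rO0OrO0orO0O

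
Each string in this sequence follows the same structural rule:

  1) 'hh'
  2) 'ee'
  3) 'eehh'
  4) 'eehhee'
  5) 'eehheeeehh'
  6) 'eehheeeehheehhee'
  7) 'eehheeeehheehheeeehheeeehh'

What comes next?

eehheeeehheehheeeehheeeehheehheeeehheehhee

From term 3 onward, concatenate the last term with the second-to-last: ee·hh = eehh, eehh·ee = eehhee, …
The next term joins eehheeeehheehheeeehheeeehh and eehheeeehheehhee.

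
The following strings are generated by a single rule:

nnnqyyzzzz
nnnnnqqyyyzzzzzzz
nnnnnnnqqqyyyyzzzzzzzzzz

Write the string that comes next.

nnnnnnnnnqqqqyyyyyzzzzzzzzzzzzz

Reading off run lengths: n runs 3, 5, 7; q runs 1, 2, 3; y runs 2, 3, 4; z runs 4, 7, 10 — each is linear in n (n = 1, 2, …).
Setting n = 4 gives 9, 4, 5, 13 characters in each block.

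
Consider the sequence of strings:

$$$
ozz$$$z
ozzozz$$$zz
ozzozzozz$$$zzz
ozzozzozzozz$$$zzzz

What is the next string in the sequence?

Each term wraps the previous one in ozz on the left and z on the right.
Applying this once more to ozzozzozzozz$$$zzzz:

ozzozzozzozzozz$$$zzzzz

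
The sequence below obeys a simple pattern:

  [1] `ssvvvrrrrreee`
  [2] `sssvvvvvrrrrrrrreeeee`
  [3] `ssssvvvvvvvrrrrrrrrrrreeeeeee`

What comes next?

Reading off run lengths: s runs 2, 3, 4; v runs 3, 5, 7; r runs 5, 8, 11; e runs 3, 5, 7 — each is linear in n, where the shown terms are n = 2, 3, 4.
For the next term, n = 5, so the run lengths are 5, 9, 14, 9.

sssssvvvvvvvvvrrrrrrrrrrrrrreeeeeeeee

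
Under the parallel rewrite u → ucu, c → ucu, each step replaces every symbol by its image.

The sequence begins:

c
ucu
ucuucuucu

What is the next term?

Apply φ to ucuucuucu symbol by symbol: u→ucu, c→ucu, u→ucu, u→ucu, c→ucu, u→ucu, u→ucu, c→ucu, u→ucu; joined: ucu ucu ucu ucu ucu ucu ucu ucu ucu.

ucuucuucuucuucuucuucuucuucu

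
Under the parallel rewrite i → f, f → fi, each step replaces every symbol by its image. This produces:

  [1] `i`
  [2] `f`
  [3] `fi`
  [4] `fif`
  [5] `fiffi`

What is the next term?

Rewriting each symbol of fiffi: f→fi, i→f, f→fi, f→fi, i→f, which concatenates to fi f fi fi f.

fiffifif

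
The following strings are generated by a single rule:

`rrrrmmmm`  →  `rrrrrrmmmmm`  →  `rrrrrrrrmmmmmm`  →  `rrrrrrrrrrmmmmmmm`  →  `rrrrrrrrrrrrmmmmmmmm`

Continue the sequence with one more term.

rrrrrrrrrrrrrrmmmmmmmmm

Each string has the form r^{2n} m^{n+2}, where the shown terms are n = 2, 3, 4, 5, 6.
Setting n = 7 gives 14, 9 characters in each block.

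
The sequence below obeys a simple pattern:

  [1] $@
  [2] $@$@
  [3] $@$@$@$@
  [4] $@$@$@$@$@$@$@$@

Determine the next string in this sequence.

Every step duplicates the string.
So the next term is two copies of $@$@$@$@$@$@$@$@.

$@$@$@$@$@$@$@$@$@$@$@$@$@$@$@$@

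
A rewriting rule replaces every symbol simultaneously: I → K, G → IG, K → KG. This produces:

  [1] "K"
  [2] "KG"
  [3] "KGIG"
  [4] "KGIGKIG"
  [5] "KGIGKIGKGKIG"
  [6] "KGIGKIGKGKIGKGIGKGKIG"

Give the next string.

Applying the rule to each of the 21 symbols of KGIGKIGKGKIGKGIGKGKIG gives the pieces KG IG K IG KG K IG KG IG KG K IG KG IG K IG KG IG KG K IG, which concatenate to the answer.

KGIGKIGKGKIGKGIGKGKIGKGIGKIGKGIGKGKIG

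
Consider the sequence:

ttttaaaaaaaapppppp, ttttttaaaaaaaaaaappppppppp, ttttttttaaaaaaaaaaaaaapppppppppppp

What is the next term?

Each string has the form t^{2n} a^{3n+2} p^{3n}, where the shown terms are n = 2, 3, 4.
Setting n = 5 gives 10, 17, 15 characters in each block.

ttttttttttaaaaaaaaaaaaaaaaappppppppppppppp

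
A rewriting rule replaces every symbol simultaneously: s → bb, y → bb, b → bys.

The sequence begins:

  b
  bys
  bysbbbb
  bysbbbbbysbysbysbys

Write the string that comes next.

φ(bysbbbbbysbysbysbys) expands symbol-by-symbol to bys bb bb bys bys bys bys bys bb bb bys bb bb bys bb bb bys bb bb; joining the 19 pieces gives the next term.

bysbbbbbysbysbysbysbysbbbbbysbbbbbysbbbbbysbbbb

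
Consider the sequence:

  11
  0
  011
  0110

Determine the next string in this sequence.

This is a Fibonacci-style word recurrence s(k) = s(k−1)·s(k−2): e.g. 0·11 = 011.
So term 5 is 0110·011.

0110011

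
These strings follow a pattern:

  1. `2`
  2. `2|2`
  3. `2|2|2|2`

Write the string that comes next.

s(k+1) = s(k)·|·s(k) — each term doubles the last with '|' between the halves.
Doubling 2|2|2|2 with '|' between the halves:

2|2|2|2|2|2|2|2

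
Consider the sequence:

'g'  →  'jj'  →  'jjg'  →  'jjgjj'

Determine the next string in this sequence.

jjgjjjjg

Each term (from the third on) is the previous term followed by the one before it: term 3 = jj·g = jjg.
The next term joins jjgjj and jjg.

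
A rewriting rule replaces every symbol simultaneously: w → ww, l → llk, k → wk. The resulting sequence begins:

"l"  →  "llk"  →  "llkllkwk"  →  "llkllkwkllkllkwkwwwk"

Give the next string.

Replace each of the 20 characters of llkllkwkllkllkwkwwwk in place — llk llk wk llk llk wk ww wk llk llk wk llk llk wk ww wk ww ww ww wk — and concatenate.

llkllkwkllkllkwkwwwkllkllkwkllkllkwkwwwkwwwwwwwk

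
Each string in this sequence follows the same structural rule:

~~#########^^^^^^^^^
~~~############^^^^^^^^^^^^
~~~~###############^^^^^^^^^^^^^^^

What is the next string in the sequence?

Reading off run lengths: ~ runs 2, 3, 4; # runs 9, 12, 15; ^ runs 9, 12, 15 — each is linear in n, where the shown terms are n = 2, 3, 4.
At n = 5 the blocks have lengths 5, 18, 18.

~~~~~##################^^^^^^^^^^^^^^^^^^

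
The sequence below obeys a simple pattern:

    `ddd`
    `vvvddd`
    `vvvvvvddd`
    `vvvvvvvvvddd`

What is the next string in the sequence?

Each term is the previous one with vvv prepended.
Applying this once more to vvvvvvvvvddd:

vvvvvvvvvvvvddd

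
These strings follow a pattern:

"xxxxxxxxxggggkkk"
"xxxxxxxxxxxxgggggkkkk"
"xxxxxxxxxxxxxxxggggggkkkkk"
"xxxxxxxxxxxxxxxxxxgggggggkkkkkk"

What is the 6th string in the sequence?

xxxxxxxxxxxxxxxxxxxxxxxxgggggggggkkkkkkkk

Each string has the form x^{3n} g^{n+1} k^{n}, where the shown terms are n = 3, 4, 5, 6.
For term 6, n = 8, so the run lengths are 24, 9, 8.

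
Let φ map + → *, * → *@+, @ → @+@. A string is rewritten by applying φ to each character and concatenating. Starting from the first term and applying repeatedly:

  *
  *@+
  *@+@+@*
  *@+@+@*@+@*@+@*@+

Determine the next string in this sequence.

Replace each of the 17 characters of *@+@+@*@+@*@+@*@+ in place — *@+ @+@ * @+@ * @+@ *@+ @+@ * @+@ *@+ @+@ * @+@ *@+ @+@ * — and concatenate.

*@+@+@*@+@*@+@*@+@+@*@+@*@+@+@*@+@*@+@+@*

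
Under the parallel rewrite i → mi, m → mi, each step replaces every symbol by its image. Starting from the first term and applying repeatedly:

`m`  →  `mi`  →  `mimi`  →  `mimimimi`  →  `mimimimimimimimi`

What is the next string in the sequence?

Applying the rule to each of the 16 symbols of mimimimimimimimi gives the pieces mi mi mi mi mi mi mi mi mi mi mi mi mi mi mi mi, which concatenate to the answer.

mimimimimimimimimimimimimimimimi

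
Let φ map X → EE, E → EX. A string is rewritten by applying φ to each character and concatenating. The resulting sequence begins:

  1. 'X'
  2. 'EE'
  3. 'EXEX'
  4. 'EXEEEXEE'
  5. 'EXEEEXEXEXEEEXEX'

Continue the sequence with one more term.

EXEEEXEXEXEEEXEEEXEEEXEXEXEEEXEE

Applying the rule to each of the 16 symbols of EXEEEXEXEXEEEXEX gives the pieces EX EE EX EX EX EE EX EE EX EE EX EX EX EE EX EE, which concatenate to the answer.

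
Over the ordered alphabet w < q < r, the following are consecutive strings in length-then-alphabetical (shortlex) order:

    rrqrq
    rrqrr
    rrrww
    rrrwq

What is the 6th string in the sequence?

rrrqw

Stepping forward 2 times from rrrwq: rrrwq → rrrwr, then the target.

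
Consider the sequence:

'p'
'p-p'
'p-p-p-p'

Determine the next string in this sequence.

p-p-p-p-p-p-p-p

Each string is two copies of the previous one joined by '-'.
One more doubling of p-p-p-p gives the answer.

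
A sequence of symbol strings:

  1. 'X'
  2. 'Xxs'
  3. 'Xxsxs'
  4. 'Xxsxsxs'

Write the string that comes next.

The strings grow by a fixed suffix xs each time.
So the next term is Xxsxsxs·xs.

Xxsxsxsxs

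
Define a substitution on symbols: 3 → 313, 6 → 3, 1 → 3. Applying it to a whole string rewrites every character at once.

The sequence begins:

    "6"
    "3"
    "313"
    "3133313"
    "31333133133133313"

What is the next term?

31333133133133313313331331333133133133313

Replace each of the 17 characters of 31333133133133313 in place — 313 3 313 313 313 3 313 313 3 313 313 3 313 313 313 3 313 — and concatenate.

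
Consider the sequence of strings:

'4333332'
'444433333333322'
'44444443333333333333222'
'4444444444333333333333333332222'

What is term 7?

4444444444444444444333333333333333333333333333332222222

Reading off run lengths: 4 runs 1, 4, 7, 10; 3 runs 5, 9, 13, 17; 2 runs 1, 2, 3, 4 — each is linear in n (n = 1, 2, …).
At n = 7 the blocks have lengths 19, 29, 7.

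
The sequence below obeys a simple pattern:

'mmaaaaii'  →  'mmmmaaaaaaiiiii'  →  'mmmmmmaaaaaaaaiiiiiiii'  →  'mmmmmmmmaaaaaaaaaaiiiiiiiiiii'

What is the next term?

Term n consists of 2n m's, followed by 2n+2 a's, followed by 3n-1 i's (n = 1, 2, …).
Setting n = 5 gives 10, 12, 14 characters in each block.

mmmmmmmmmmaaaaaaaaaaaaiiiiiiiiiiiiii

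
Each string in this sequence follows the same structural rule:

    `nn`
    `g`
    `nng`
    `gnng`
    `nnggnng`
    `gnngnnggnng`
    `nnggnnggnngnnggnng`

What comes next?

From term 3 onward, concatenate the second-to-last term with the last: nn·g = nng, g·nng = gnng, …
So term 8 is gnngnnggnng·nnggnnggnngnnggnng.

gnngnnggnngnnggnnggnngnnggnng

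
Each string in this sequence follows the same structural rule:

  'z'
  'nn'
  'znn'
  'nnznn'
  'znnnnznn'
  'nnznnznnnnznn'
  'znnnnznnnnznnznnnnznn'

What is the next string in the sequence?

This is a Fibonacci-style word recurrence s(k) = s(k−2)·s(k−1): e.g. z·nn = znn.
So term 8 is nnznnznnnnznn·znnnnznnnnznnznnnnznn.

nnznnznnnnznnznnnnznnnnznnznnnnznn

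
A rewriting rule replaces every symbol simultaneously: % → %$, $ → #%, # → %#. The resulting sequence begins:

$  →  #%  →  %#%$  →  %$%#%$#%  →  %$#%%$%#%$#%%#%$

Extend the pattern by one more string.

%$#%%#%$%$#%%$%#%$#%%#%$%$%#%$#%

Applying the rule to each of the 16 symbols of %$#%%$%#%$#%%#%$ gives the pieces %$ #% %# %$ %$ #% %$ %# %$ #% %# %$ %$ %# %$ #%, which concatenate to the answer.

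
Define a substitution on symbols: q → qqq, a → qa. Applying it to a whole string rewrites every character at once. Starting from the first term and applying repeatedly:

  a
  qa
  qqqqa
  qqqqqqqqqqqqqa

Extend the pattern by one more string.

φ(qqqqqqqqqqqqqa) expands symbol-by-symbol to qqq qqq qqq qqq qqq qqq qqq qqq qqq qqq qqq qqq qqq qa; joining the 14 pieces gives the next term.

qqqqqqqqqqqqqqqqqqqqqqqqqqqqqqqqqqqqqqqqa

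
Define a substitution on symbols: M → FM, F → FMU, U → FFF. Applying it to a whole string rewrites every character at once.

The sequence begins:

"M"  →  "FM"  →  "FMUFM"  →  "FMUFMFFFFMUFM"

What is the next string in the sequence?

Rewriting the 13 symbols of FMUFMFFFFMUFM one by one yields FMU FM FFF FMU FM FMU FMU FMU FMU FM FFF FMU FM; concatenated:

FMUFMFFFFMUFMFMUFMUFMUFMUFMFFFFMUFM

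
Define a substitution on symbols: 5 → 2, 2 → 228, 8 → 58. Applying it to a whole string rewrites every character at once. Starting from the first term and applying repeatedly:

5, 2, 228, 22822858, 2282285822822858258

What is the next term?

Rewriting the 19 symbols of 2282285822822858258 one by one yields 228 228 58 228 228 58 2 58 228 228 58 228 228 58 2 58 228 2 58; concatenated:

22822858228228582582282285822822858258228258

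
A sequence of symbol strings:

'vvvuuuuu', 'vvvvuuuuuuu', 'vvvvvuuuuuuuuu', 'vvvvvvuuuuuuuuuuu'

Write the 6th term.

Term n consists of n+1 v's, followed by 2n+1 u's, where the shown terms are n = 2, 3, 4, 5.
For term 6, n = 7, so the run lengths are 8, 15.

vvvvvvvvuuuuuuuuuuuuuuu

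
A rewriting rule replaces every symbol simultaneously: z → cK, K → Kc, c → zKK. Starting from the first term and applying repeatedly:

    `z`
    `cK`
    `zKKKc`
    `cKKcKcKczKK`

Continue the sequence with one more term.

Rewriting each symbol of cKKcKcKczKK: c→zKK, K→Kc, K→Kc, c→zKK, K→Kc, c→zKK, K→Kc, c→zKK, z→cK, K→Kc, K→Kc, which concatenates to zKK Kc Kc zKK Kc zKK Kc zKK cK Kc Kc.

zKKKcKczKKKczKKKczKKcKKcKc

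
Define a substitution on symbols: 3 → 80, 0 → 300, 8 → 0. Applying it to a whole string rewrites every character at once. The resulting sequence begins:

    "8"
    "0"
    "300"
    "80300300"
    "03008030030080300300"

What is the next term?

300803003000300803003008030030003008030030080300300

Replace each of the 20 characters of 03008030030080300300 in place — 300 80 300 300 0 300 80 300 300 80 300 300 0 300 80 300 300 80 300 300 — and concatenate.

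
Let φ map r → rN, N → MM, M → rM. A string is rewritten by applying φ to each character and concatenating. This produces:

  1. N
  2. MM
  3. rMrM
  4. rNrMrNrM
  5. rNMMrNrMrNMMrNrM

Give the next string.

Replace each of the 16 characters of rNMMrNrMrNMMrNrM in place — rN MM rM rM rN MM rN rM rN MM rM rM rN MM rN rM — and concatenate.

rNMMrMrMrNMMrNrMrNMMrMrMrNMMrNrM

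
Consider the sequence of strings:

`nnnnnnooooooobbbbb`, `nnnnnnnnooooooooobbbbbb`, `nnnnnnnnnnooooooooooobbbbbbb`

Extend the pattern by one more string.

Term n consists of 2n n's, followed by 2n+1 o's, followed by n+2 b's, where the shown terms are n = 3, 4, 5.
At n = 6 the blocks have lengths 12, 13, 8.

nnnnnnnnnnnnooooooooooooobbbbbbbb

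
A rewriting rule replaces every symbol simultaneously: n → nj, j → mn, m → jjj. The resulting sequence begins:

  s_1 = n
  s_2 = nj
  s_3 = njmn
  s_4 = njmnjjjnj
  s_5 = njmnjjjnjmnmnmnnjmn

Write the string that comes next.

njmnjjjnjmnmnmnnjmnjjjnjjjjnjjjjnjnjmnjjjnj

φ(njmnjjjnjmnmnmnnjmn) expands symbol-by-symbol to nj mn jjj nj mn mn mn nj mn jjj nj jjj nj jjj nj nj mn jjj nj; joining the 19 pieces gives the next term.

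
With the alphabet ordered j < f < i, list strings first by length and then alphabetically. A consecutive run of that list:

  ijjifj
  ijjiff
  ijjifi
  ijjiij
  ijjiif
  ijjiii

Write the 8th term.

ijfjjf

Stepping forward 2 times from ijjiii: ijjiii → ijfjjj, then the target.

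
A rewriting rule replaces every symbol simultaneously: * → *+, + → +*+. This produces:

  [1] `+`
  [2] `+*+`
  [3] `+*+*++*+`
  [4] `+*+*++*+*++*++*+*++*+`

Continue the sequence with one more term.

Replace each of the 21 characters of +*+*++*+*++*++*+*++*+ in place — +*+ *+ +*+ *+ +*+ +*+ *+ +*+ *+ +*+ +*+ *+ +*+ +*+ *+ +*+ *+ +*+ +*+ *+ +*+ — and concatenate.

+*+*++*+*++*++*+*++*+*++*++*+*++*++*+*++*+*++*++*+*++*+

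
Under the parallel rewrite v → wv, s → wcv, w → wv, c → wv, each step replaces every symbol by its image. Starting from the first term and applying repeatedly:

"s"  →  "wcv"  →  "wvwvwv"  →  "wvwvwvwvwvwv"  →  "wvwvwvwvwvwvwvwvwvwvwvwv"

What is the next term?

wvwvwvwvwvwvwvwvwvwvwvwvwvwvwvwvwvwvwvwvwvwvwvwv

φ(wvwvwvwvwvwvwvwvwvwvwvwv) expands symbol-by-symbol to wv wv wv wv wv wv wv wv wv wv wv wv wv wv wv wv wv wv wv wv wv wv wv wv; joining the 24 pieces gives the next term.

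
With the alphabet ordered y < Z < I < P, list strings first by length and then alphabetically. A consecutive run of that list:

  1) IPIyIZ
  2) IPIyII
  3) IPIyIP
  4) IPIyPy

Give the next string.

Find the rightmost character of IPIyPy below P, bump it to the next letter, and reset everything to its right to y.

IPIyPZ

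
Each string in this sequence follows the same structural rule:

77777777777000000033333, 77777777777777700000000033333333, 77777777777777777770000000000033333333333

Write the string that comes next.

The n-th term is 4n+3 7's then 2n+3 0's then 3n-1 3's, where the shown terms are n = 2, 3, 4.
At n = 5 the blocks have lengths 23, 13, 14.

77777777777777777777777000000000000033333333333333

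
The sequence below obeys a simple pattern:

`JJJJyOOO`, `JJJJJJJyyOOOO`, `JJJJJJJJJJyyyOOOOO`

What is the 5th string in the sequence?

Term n consists of 3n+1 J's, followed by n y's, followed by n+2 O's (n = 1, 2, …).
Setting n = 5 gives 16, 5, 7 characters in each block.

JJJJJJJJJJJJJJJJyyyyyOOOOOOO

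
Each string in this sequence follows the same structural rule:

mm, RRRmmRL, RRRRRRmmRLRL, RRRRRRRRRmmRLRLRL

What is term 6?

RRRRRRRRRRRRRRRmmRLRLRLRLRL

s(k+1) = RRR·s(k)·RL, so each term gains RRR as a prefix and RL as a suffix.
From RRRRRRRRRmmRLRLRL, 2 further steps: RRRRRRRRRmmRLRLRL → RRRRRRRRRRRRmmRLRLRLRL → (answer).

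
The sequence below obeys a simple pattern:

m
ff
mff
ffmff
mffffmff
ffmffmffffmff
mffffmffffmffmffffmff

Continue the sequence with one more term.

From term 3 onward, concatenate the second-to-last term with the last: m·ff = mff, ff·mff = ffmff, …
Continuing: ffmffmffffmff · mffffmffffmffmffffmff gives term 8.

ffmffmffffmffmffffmffffmffmffffmff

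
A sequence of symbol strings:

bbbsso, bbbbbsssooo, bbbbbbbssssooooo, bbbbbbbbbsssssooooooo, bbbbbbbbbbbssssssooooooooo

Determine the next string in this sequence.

Each string has the form b^{2n+1} s^{n+1} o^{2n-1} (n = 1, 2, …).
Setting n = 6 gives 13, 7, 11 characters in each block.

bbbbbbbbbbbbbsssssssooooooooooo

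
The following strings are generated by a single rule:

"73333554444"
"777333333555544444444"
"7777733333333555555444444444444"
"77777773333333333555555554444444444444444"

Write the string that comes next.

The n-th term is 2n-1 7's then 2n+2 3's then 2n 5's then 4n 4's (n = 1, 2, …).
At n = 5 the blocks have lengths 9, 12, 10, 20.

777777777333333333333555555555544444444444444444444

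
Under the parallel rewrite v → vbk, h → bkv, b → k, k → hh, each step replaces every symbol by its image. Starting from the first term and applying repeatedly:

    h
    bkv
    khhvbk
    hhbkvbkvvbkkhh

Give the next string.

bkvbkvkhhvbkkhhvbkvbkkhhhhbkvbkv

Replace each of the 14 characters of hhbkvbkvvbkkhh in place — bkv bkv k hh vbk k hh vbk vbk k hh hh bkv bkv — and concatenate.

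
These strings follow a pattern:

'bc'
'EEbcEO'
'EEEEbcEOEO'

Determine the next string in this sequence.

EEEEEEbcEOEOEO

Every step adds EE to the front and EO to the end of the previous string.
So the next term is EE·EEEEbcEOEO·EO.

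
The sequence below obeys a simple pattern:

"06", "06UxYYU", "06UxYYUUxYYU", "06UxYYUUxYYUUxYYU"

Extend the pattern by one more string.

Each term is the previous one with UxYYU appended.
Applying this once more to 06UxYYUUxYYUUxYYU:

06UxYYUUxYYUUxYYUUxYYU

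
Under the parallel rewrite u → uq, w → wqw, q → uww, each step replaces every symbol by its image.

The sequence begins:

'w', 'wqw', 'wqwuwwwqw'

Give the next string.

Apply φ to wqwuwwwqw symbol by symbol: w→wqw, q→uww, w→wqw, u→uq, w→wqw, w→wqw, w→wqw, q→uww, w→wqw; joined: wqw uww wqw uq wqw wqw wqw uww wqw.

wqwuwwwqwuqwqwwqwwqwuwwwqw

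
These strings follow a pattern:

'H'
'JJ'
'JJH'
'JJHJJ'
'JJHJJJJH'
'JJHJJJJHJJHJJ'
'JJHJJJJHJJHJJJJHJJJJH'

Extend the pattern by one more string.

This is a Fibonacci-style word recurrence s(k) = s(k−1)·s(k−2): e.g. JJ·H = JJH.
The next term joins JJHJJJJHJJHJJJJHJJJJH and JJHJJJJHJJHJJ.

JJHJJJJHJJHJJJJHJJJJHJJHJJJJHJJHJJ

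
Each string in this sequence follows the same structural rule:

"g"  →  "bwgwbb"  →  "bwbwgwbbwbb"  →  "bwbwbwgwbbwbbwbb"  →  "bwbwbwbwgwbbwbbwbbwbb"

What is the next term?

bwbwbwbwbwgwbbwbbwbbwbbwbb

s(k+1) = bw·s(k)·wbb, so each term gains bw as a prefix and wbb as a suffix.
One more step from bwbwbwbwgwbbwbbwbbwbb gives the answer.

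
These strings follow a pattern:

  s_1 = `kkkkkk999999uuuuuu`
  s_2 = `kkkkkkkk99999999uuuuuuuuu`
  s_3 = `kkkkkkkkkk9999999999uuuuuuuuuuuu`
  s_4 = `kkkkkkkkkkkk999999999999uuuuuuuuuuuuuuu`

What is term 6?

kkkkkkkkkkkkkkkk9999999999999999uuuuuuuuuuuuuuuuuuuuu

Term n consists of 2n+2 k's, followed by 2n+2 9's, followed by 3n u's, where the shown terms are n = 2, 3, 4, 5.
Setting n = 7 gives 16, 16, 21 characters in each block.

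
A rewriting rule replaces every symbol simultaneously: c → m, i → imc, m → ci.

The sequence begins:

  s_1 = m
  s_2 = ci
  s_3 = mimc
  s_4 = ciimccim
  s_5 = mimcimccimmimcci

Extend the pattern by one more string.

Rewriting the 16 symbols of mimcimccimmimcci one by one yields ci imc ci m imc ci m m imc ci ci imc ci m m imc; concatenated:

ciimccimimccimmimcciciimccimmimc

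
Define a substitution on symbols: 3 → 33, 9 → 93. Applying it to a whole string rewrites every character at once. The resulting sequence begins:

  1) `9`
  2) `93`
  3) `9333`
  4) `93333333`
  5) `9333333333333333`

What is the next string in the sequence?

Rewriting the 16 symbols of 9333333333333333 one by one yields 93 33 33 33 33 33 33 33 33 33 33 33 33 33 33 33; concatenated:

93333333333333333333333333333333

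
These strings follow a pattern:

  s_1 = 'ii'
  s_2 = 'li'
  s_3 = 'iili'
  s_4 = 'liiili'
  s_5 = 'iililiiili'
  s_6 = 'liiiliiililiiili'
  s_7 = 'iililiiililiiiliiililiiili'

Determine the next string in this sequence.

Each term (from the third on) is the two preceding terms concatenated in order: term 3 = ii·li = iili.
Continuing: liiiliiililiiili · iililiiililiiiliiililiiili gives term 8.

liiiliiililiiiliiililiiililiiiliiililiiili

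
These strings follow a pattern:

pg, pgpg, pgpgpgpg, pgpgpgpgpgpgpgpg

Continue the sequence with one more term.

Each string is two copies of the previous one concatenated.
One more doubling of pgpgpgpgpgpgpgpg gives the answer.

pgpgpgpgpgpgpgpgpgpgpgpgpgpgpgpg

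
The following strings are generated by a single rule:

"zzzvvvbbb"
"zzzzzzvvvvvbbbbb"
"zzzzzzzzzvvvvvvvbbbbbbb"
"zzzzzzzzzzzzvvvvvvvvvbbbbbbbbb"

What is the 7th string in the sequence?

The n-th term is 3n z's then 2n+1 v's then 2n+1 b's (n = 1, 2, …).
Setting n = 7 gives 21, 15, 15 characters in each block.

zzzzzzzzzzzzzzzzzzzzzvvvvvvvvvvvvvvvbbbbbbbbbbbbbbb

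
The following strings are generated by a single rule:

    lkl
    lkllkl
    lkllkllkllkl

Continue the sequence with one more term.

Every step duplicates the string.
Doubling lkllkllkllkl:

lkllkllkllkllkllkllkllkl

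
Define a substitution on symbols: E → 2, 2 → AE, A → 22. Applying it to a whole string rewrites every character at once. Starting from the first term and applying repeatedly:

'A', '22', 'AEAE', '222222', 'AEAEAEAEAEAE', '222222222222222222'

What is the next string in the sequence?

Replace each of the 18 characters of 222222222222222222 in place — AE AE AE AE AE AE AE AE AE AE AE AE AE AE AE AE AE AE — and concatenate.

AEAEAEAEAEAEAEAEAEAEAEAEAEAEAEAEAEAE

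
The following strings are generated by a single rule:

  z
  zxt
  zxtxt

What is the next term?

Every step adds xt to the end: s(k+1) = s(k)·xt.
Applying this once more to zxtxt:

zxtxtxt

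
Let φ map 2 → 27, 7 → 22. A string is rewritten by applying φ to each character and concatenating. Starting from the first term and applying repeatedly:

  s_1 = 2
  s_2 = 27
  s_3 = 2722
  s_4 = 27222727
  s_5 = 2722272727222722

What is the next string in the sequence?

Rewriting the 16 symbols of 2722272727222722 one by one yields 27 22 27 27 27 22 27 22 27 22 27 27 27 22 27 27; concatenated:

27222727272227222722272727222727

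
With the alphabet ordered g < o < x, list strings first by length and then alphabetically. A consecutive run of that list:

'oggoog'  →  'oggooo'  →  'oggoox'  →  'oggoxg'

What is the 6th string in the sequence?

oggoxx

Advancing 2 positions from oggoxg through oggoxg → oggoxo reaches term 6.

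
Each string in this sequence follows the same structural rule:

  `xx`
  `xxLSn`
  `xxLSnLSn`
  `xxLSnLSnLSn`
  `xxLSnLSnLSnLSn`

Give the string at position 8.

xxLSnLSnLSnLSnLSnLSnLSn

Every step adds LSn to the end: s(k+1) = s(k)·LSn.
From xxLSnLSnLSnLSn, 3 further steps: xxLSnLSnLSnLSn → xxLSnLSnLSnLSnLSn → xxLSnLSnLSnLSnLSnLSn → (answer).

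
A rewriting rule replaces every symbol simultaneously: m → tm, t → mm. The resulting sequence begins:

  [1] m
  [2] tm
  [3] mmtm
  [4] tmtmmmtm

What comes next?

mmtmmmtmtmtmmmtm

Expanding tmtmmmtm: t→mm, m→tm, t→mm, m→tm, m→tm, m→tm, t→mm, m→tm. Concatenated: mm tm mm tm tm tm mm tm.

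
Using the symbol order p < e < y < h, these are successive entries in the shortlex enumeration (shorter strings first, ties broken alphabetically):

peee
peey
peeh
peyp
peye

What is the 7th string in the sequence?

Advancing 2 positions from peye through peye → peyy reaches term 7.

peyh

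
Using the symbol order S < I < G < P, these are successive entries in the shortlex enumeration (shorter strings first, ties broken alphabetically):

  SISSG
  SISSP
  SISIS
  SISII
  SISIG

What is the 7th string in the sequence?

SISGS

Advancing 2 positions from SISIG through SISIG → SISIP reaches term 7.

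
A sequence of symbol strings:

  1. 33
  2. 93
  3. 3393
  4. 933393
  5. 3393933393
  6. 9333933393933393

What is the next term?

33939333939333933393933393

This is a Fibonacci-style word recurrence s(k) = s(k−2)·s(k−1): e.g. 33·93 = 3393.
Continuing: 3393933393 · 9333933393933393 gives term 7.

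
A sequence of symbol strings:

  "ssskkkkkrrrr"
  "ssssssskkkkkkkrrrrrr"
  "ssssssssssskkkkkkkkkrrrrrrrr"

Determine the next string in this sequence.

ssssssssssssssskkkkkkkkkkkrrrrrrrrrr

Term n consists of 4n-1 s's, followed by 2n+3 k's, followed by 2n+2 r's (n = 1, 2, …).
Setting n = 4 gives 15, 11, 10 characters in each block.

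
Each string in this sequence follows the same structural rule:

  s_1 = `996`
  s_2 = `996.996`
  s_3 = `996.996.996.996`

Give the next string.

s(k+1) = s(k)·.·s(k) — each term doubles the last with '.' between the halves.
Doubling 996.996.996.996 with '.' between the halves:

996.996.996.996.996.996.996.996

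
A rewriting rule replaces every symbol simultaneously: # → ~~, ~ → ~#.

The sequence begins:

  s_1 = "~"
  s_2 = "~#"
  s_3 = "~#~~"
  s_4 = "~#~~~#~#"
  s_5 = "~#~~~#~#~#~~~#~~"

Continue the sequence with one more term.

~#~~~#~#~#~~~#~~~#~~~#~#~#~~~#~#

Applying the rule to each of the 16 symbols of ~#~~~#~#~#~~~#~~ gives the pieces ~# ~~ ~# ~# ~# ~~ ~# ~~ ~# ~~ ~# ~# ~# ~~ ~# ~#, which concatenate to the answer.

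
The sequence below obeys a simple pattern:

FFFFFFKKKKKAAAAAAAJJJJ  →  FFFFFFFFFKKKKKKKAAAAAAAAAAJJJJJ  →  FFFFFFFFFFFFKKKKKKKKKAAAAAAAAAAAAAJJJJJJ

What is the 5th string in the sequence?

The n-th term is 3n F's then 2n+1 K's then 3n+1 A's then n+2 J's, where the shown terms are n = 2, 3, 4.
At n = 6 the blocks have lengths 18, 13, 19, 8.

FFFFFFFFFFFFFFFFFFKKKKKKKKKKKKKAAAAAAAAAAAAAAAAAAAJJJJJJJJ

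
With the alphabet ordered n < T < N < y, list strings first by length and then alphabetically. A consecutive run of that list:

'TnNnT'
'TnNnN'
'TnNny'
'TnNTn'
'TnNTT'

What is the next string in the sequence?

Treat TnNTT as a base-4 numeral over the given alphabet and add one, carrying through any trailing y's.

TnNTN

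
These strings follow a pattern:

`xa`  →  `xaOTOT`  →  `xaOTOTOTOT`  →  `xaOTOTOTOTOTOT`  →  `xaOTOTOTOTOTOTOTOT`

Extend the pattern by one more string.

Each term is the previous one with OTOT appended.
Applying this once more to xaOTOTOTOTOTOTOTOT:

xaOTOTOTOTOTOTOTOTOTOT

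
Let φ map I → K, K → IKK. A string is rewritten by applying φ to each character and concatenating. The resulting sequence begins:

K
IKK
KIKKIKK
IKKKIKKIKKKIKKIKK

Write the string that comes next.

KIKKIKKIKKKIKKIKKKIKKIKKIKKKIKKIKKKIKKIKK

Replace each of the 17 characters of IKKKIKKIKKKIKKIKK in place — K IKK IKK IKK K IKK IKK K IKK IKK IKK K IKK IKK K IKK IKK — and concatenate.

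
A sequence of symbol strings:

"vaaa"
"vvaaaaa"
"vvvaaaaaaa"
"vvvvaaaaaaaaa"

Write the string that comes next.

vvvvvaaaaaaaaaaa

The n-th term is n-1 v's then 2n-1 a's, where the shown terms are n = 2, 3, 4, 5.
For the next term, n = 6, so the run lengths are 5, 11.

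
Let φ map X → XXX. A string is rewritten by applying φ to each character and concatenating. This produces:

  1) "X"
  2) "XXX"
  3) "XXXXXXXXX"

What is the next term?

XXXXXXXXXXXXXXXXXXXXXXXXXXX

Apply φ to XXXXXXXXX symbol by symbol: X→XXX, X→XXX, X→XXX, X→XXX, X→XXX, X→XXX, X→XXX, X→XXX, X→XXX; joined: XXX XXX XXX XXX XXX XXX XXX XXX XXX.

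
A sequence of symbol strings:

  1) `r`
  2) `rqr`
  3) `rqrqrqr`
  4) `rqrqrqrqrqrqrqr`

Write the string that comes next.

s(k+1) = s(k)·q·s(k) — each term doubles the last with 'q' between the halves.
One more doubling of rqrqrqrqrqrqrqr gives the answer.

rqrqrqrqrqrqrqrqrqrqrqrqrqrqrqr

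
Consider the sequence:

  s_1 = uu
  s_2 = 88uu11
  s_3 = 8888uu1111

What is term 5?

88888888uu11111111

Each term wraps the previous one in 88 on the left and 11 on the right.
From 8888uu1111, 2 further steps: 8888uu1111 → 888888uu111111 → (answer).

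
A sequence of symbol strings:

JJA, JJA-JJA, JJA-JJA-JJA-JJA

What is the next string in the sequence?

s(k+1) = s(k)·-·s(k) — each term doubles the last with '-' between the halves.
So the next term is two copies of JJA-JJA-JJA-JJA with '-' between the halves.

JJA-JJA-JJA-JJA-JJA-JJA-JJA-JJA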